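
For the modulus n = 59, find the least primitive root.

φ(59) = 59 − 1 = 58 = 2 · 29.
Test candidates g = 2, 3, … against the prime factors q ∈ {2, 29} of φ(59): g is a generator iff g^(58/q) ≢ 1 for every such q.
g = 2: 2^29 ≡ 58; 2^2 ≡ 4 — none is 1, so 2 is a primitive root.
Hence the least primitive root of 59 is 2.

2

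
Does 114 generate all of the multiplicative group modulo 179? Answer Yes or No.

φ(179) = 179 − 1 = 178 = 2 · 89.
114 is a primitive root mod 179 iff 114^(φ(179)/q) ≢ 1 for every prime q | φ(179), i.e. q ∈ {2, 89}.
114^89 ≡ 178 (mod 179)  [q = 2: ≢ 1 ✓]
114^2 ≡ 108 (mod 179)  [q = 89: ≢ 1 ✓]
All checks pass, so 114 has order 178 and is a primitive root modulo 179.

Yes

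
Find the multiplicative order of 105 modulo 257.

ord(105) | φ(257) = 257 − 1 = 256 = 2^8.
Divisors of 256: 1, 2, 4, 8, 16, 32, 64, 128, 256.
Test each divisor d:
105^1 ≡ 105 (mod 257)
105^2 ≡ 231 (mod 257)
105^4 ≡ 162 (mod 257)
105^8 ≡ 30 (mod 257)
105^16 ≡ 129 (mod 257)
105^32 ≡ 193 (mod 257)
105^64 ≡ 241 (mod 257)
105^128 ≡ 256 (mod 257)
105^256 ≡ 1 (mod 257) ✓
The smallest such exponent is 256, so the order of 105 is 256.

256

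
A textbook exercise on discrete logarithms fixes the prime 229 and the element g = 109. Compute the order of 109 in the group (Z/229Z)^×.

76

ord(109) | φ(229) = 229 − 1 = 228 = 2^2 · 3 · 19.
Divisors of 228: 1, 2, 3, 4, 6, 12, 19, 38, 57, 76, 114, 228.
Compute 109^d (mod 229) for the divisors d until we hit 1:
109^1 ≡ 109 (mod 229)
109^2 ≡ 202 (mod 229)
109^3 ≡ 34 (mod 229)
109^4 ≡ 42 (mod 229)
109^6 ≡ 11 (mod 229)
109^12 ≡ 121 (mod 229)
109^19 ≡ 122 (mod 229)
109^38 ≡ 228 (mod 229)
109^57 ≡ 107 (mod 229)
109^76 ≡ 1 (mod 229) ✓
Hence ord(109) = 76.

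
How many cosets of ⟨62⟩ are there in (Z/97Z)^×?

ord(62) | φ(97) = 97 − 1 = 96 = 2^5 · 3.
Divisors of 96: 1, 2, 3, 4, 6, 8, 12, 16, 24, 32, 48, 96.
Evaluate successive powers at the divisors of 96:
62^1 ≡ 62 (mod 97)
62^2 ≡ 61 (mod 97)
62^3 ≡ 96 (mod 97)
62^4 ≡ 35 (mod 97)
62^6 ≡ 1 (mod 97) ✓
Thus |⟨62⟩| = ord(62) = 6.
Index = |(Z/97Z)^×| / |⟨62⟩| = 96 / 6 = 16.

16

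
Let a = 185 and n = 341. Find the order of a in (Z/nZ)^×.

10

Since 185 ∈ (Z/341Z)^×, its order divides φ(341) = φ(11·31) = (11−1)·(31−1) = 10·30 = 300 = 2^2 · 3 · 5^2.
Divisors of 300: 1, 2, 3, 4, 5, 6, 10, 12, 15, 20, 25, 30, 50, 60, 75, 100, 150, 300.
Check 185^d mod 341 for each divisor in increasing order:
185^1 ≡ 185 (mod 341)
185^2 ≡ 125 (mod 341)
185^3 ≡ 278 (mod 341)
185^4 ≡ 280 (mod 341)
185^5 ≡ 309 (mod 341)
185^6 ≡ 218 (mod 341)
185^10 ≡ 1 (mod 341) ✓
Hence ord(185) = 10.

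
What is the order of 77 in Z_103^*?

By Lagrange's theorem, ord_103(77) divides φ(103) = 103 − 1 = 102 = 2 · 3 · 17.
Divisors of 102: 1, 2, 3, 6, 17, 34, 51, 102.
Check 77^d mod 103 for each divisor in increasing order:
77^1 ≡ 77 (mod 103)
77^2 ≡ 58 (mod 103)
77^3 ≡ 37 (mod 103)
77^6 ≡ 30 (mod 103)
77^17 ≡ 47 (mod 103)
77^34 ≡ 46 (mod 103)
77^51 ≡ 102 (mod 103)
77^102 ≡ 1 (mod 103) ✓
Therefore the multiplicative order of 77 modulo 103 is 102.

102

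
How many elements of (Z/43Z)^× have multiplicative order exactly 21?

12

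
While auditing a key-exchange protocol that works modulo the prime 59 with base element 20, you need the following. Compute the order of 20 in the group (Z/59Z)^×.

29

By Lagrange's theorem, ord_59(20) divides φ(59) = 59 − 1 = 58 = 2 · 29.
Divisors of 58: 1, 2, 29, 58.
Check 20^d mod 59 for each divisor in increasing order:
20^1 ≡ 20 (mod 59)
20^2 ≡ 46 (mod 59)
20^29 ≡ 1 (mod 59) ✓
Hence ord(20) = 29.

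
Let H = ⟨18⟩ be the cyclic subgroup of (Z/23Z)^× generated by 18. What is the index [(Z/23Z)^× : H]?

ord(18) | φ(23) = 23 − 1 = 22 = 2 · 11.
Divisors of 22: 1, 2, 11, 22.
Test each divisor d:
18^1 ≡ 18
18^2 ≡ 2
18^11 ≡ 1
The order of 18 is 11, so the subgroup it generates has 11 elements.
Index = |(Z/23Z)^×| / |⟨18⟩| = 22 / 11 = 2.

2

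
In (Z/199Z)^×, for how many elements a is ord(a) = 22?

10

φ(199) = 199 − 1 = 198 = 2 · 3^2 · 11.
Since (Z/199Z)^× is cyclic of order 198, the number of elements of order d is φ(d) when d | 198 and 0 otherwise.
22 = 2 · 11 divides 198, and φ(22) = 10.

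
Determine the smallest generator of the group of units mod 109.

φ(109) = 109 − 1 = 108 = 2^2 · 3^3.
g is a primitive root iff g^(108/q) ≢ 1 (mod 109) for each prime q ∈ {2, 3}.
g = 2: 2^54 ≡ 108; 2^36 ≡ 1 — hits 1, so not a primitive root.
g = 3: 3^54 ≡ 1 — hits 1, so not a primitive root.
g = 4: 4^54 ≡ 1 — hits 1, so not a primitive root.
g = 5: 5^54 ≡ 1 — hits 1, so not a primitive root.
g = 6: 6^54 ≡ 108; 6^36 ≡ 63 — none is 1, so 6 is a primitive root.
Hence the least primitive root of 109 is 6.

6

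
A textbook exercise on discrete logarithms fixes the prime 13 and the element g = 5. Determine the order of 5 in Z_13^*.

ord(5) | φ(13) = 13 − 1 = 12 = 2^2 · 3.
Divisors of 12: 1, 2, 3, 4, 6, 12.
Compute 5^d (mod 13) for the divisors d until we hit 1:
5^1 ≡ 5
5^2 ≡ 12
5^3 ≡ 8
5^4 ≡ 1
So ord_13(5) = 4.

4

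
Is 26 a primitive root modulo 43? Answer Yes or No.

Yes

φ(43) = 43 − 1 = 42 = 2 · 3 · 7.
An element g generates (Z/43Z)^× iff g^(42/q) ≢ 1 (mod 43) for each prime q ∈ {2, 3, 7}.
26^21 ≡ 42 (mod 43)  [q = 2: ≢ 1 ✓]
26^14 ≡ 6 (mod 43)  [q = 3: ≢ 1 ✓]
26^6 ≡ 35 (mod 43)  [q = 7: ≢ 1 ✓]
None equal 1, so ord_43(26) = 42: 26 is a primitive root.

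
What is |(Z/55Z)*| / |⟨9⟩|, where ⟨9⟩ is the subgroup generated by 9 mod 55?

4

By Lagrange's theorem, ord_55(9) divides φ(55) = φ(5·11) = (5−1)·(11−1) = 4·10 = 40 = 2^3 · 5.
Divisors of 40: 1, 2, 4, 5, 8, 10, 20, 40.
Test each divisor d:
9^1 ≡ 9 (mod 55)
9^2 ≡ 26 (mod 55)
9^4 ≡ 16 (mod 55)
9^5 ≡ 34 (mod 55)
9^8 ≡ 36 (mod 55)
9^10 ≡ 1 (mod 55) ✓
The order of 9 is 10, so the subgroup it generates has 10 elements.
The index is φ(55) / ord(9) = 40 / 10 = 4.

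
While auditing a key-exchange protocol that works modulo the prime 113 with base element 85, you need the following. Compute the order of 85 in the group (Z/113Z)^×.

14

The order of 85 must divide φ(113) = 113 − 1 = 112 = 2^4 · 7.
Divisors of 112: 1, 2, 4, 7, 8, 14, 16, 28, 56, 112.
Test each divisor d:
85^1 ≡ 85 (mod 113)
85^2 ≡ 106 (mod 113)
85^4 ≡ 49 (mod 113)
85^7 ≡ 112 (mod 113)
85^8 ≡ 28 (mod 113)
85^14 ≡ 1 (mod 113) ✓
The smallest such exponent is 14, so the order of 85 is 14.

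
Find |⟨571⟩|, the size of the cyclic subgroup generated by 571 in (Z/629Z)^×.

144

The order of 571 must divide φ(629) = φ(17·37) = (17−1)·(37−1) = 16·36 = 576 = 2^6 · 3^2.
Divisors of 576: 1, 2, 3, 4, 6, 8, 9, 12, 16, 18, 24, 32, 36, 48, 64, 72, 96, 144, 192, 288, 576.
Check 571^d mod 629 for each divisor in increasing order:
571^1 ≡ 571 (mod 629)
571^2 ≡ 219 (mod 629)
571^3 ≡ 507 (mod 629)
571^4 ≡ 157 (mod 629)
571^6 ≡ 417 (mod 629)
571^8 ≡ 118 (mod 629)
571^9 ≡ 75 (mod 629)
571^12 ≡ 285 (mod 629)
571^16 ≡ 86 (mod 629)
571^18 ≡ 593 (mod 629)
571^24 ≡ 84 (mod 629)
571^32 ≡ 477 (mod 629)
571^36 ≡ 38 (mod 629)
571^48 ≡ 137 (mod 629)
571^64 ≡ 460 (mod 629)
571^72 ≡ 186 (mod 629)
571^96 ≡ 528 (mod 629)
571^144 ≡ 1 (mod 629) ✓
Hence ord(571) = 144.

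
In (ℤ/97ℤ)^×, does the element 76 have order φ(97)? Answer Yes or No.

Yes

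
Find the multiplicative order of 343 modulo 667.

154

The order of 343 must divide φ(667) = φ(23·29) = (23−1)·(29−1) = 22·28 = 616 = 2^3 · 7 · 11.
Divisors of 616: 1, 2, 4, 7, 8, 11, 14, 22, 28, 44, 56, 77, 88, 154, 308, 616.
Evaluate successive powers at the divisors of 616:
343^1 ≡ 343 (mod 667)
343^2 ≡ 257 (mod 667)
343^4 ≡ 16 (mod 667)
343^7 ≡ 378 (mod 667)
343^8 ≡ 256 (mod 667)
343^11 ≡ 45 (mod 667)
343^14 ≡ 146 (mod 667)
343^22 ≡ 24 (mod 667)
343^28 ≡ 639 (mod 667)
343^44 ≡ 576 (mod 667)
343^56 ≡ 117 (mod 667)
343^77 ≡ 436 (mod 667)
343^88 ≡ 277 (mod 667)
343^154 ≡ 1 (mod 667) ✓
So ord_667(343) = 154.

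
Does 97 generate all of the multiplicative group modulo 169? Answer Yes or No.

φ(169) = φ(13^2) = 13·(13−1) = 156 = 2^2 · 3 · 13.
97 is a primitive root mod 169 iff 97^(φ(169)/q) ≢ 1 for every prime q | φ(169), i.e. q ∈ {2, 3, 13}.
97^78 ≡ 168 (mod 169)  [q = 2: ≢ 1 ✓]
97^52 ≡ 22 (mod 169)  [q = 3: ≢ 1 ✓]
97^12 ≡ 157 (mod 169)  [q = 13: ≢ 1 ✓]
None equal 1, so ord_169(97) = 156: 97 is a primitive root.

Yes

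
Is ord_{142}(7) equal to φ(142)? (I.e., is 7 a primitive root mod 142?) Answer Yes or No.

φ(142) = φ(2)·φ(71) = 1·70 = 70 = 2 · 5 · 7.
Test 7^(70/q) mod 142 for each prime factor q of 70:
7^35 ≡ 141 (mod 142)  [q = 2: ≢ 1 ✓]
7^14 ≡ 125 (mod 142)  [q = 5: ≢ 1 ✓]
7^10 ≡ 45 (mod 142)  [q = 7: ≢ 1 ✓]
None equal 1, so ord_142(7) = 70: 7 is a primitive root.

Yes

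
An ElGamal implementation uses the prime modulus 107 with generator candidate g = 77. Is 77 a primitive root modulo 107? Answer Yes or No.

φ(107) = 107 − 1 = 106 = 2 · 53.
77 is a primitive root mod 107 iff 77^(φ(107)/q) ≢ 1 for every prime q | φ(107), i.e. q ∈ {2, 53}.
77^53 ≡ 106 (mod 107)  [q = 2: ≢ 1 ✓]
77^2 ≡ 44 (mod 107)  [q = 53: ≢ 1 ✓]
All checks pass, so 77 has order 106 and is a primitive root modulo 107.

Yes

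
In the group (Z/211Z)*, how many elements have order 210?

48

φ(211) = 211 − 1 = 210 = 2 · 3 · 5 · 7.
Since (Z/211Z)^× is cyclic of order 210, the number of elements of order d is φ(d) when d | 210 and 0 otherwise.
210 = 2 · 3 · 5 · 7 divides 210, and φ(210) = 48.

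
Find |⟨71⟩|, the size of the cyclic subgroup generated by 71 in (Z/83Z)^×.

By Lagrange's theorem, ord_83(71) divides φ(83) = 83 − 1 = 82 = 2 · 41.
Divisors of 82: 1, 2, 41, 82.
Compute 71^d (mod 83) for the divisors d until we hit 1:
71^1 ≡ 71
71^2 ≡ 61
71^41 ≡ 82
71^82 ≡ 1
Hence ord(71) = 82.

82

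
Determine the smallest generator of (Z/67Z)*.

φ(67) = 67 − 1 = 66 = 2 · 3 · 11.
g is a primitive root iff g^(66/q) ≢ 1 (mod 67) for each prime q ∈ {2, 3, 11}.
g = 2: 2^33 ≡ 66; 2^22 ≡ 37; 2^6 ≡ 64 — none is 1, so 2 is a primitive root.
Hence the least primitive root of 67 is 2.

2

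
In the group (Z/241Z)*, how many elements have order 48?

φ(241) = 241 − 1 = 240 = 2^4 · 3 · 5.
In a cyclic group of order 240, there are φ(d) elements of order d for each divisor d of 240, and zero for non-divisors.
48 = 2^4 · 3 divides 240, and φ(48) = 16.

16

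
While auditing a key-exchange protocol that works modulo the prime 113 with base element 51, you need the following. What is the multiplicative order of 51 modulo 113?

Since 51 ∈ (Z/113Z)^×, its order divides φ(113) = 113 − 1 = 112 = 2^4 · 7.
Divisors of 112: 1, 2, 4, 7, 8, 14, 16, 28, 56, 112.
Check 51^d mod 113 for each divisor in increasing order:
51^1 ≡ 51 (mod 113)
51^2 ≡ 2 (mod 113)
51^4 ≡ 4 (mod 113)
51^7 ≡ 69 (mod 113)
51^8 ≡ 16 (mod 113)
51^14 ≡ 15 (mod 113)
51^16 ≡ 30 (mod 113)
51^28 ≡ 112 (mod 113)
51^56 ≡ 1 (mod 113) ✓
So ord_113(51) = 56.

56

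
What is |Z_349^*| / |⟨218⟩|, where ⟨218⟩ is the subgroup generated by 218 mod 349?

By Lagrange's theorem, ord_349(218) divides φ(349) = 349 − 1 = 348 = 2^2 · 3 · 29.
Divisors of 348: 1, 2, 3, 4, 6, 12, 29, 58, 87, 116, 174, 348.
Check 218^d mod 349 for each divisor in increasing order:
218^1 ≡ 218 (mod 349)
218^2 ≡ 60 (mod 349)
218^3 ≡ 167 (mod 349)
218^4 ≡ 110 (mod 349)
218^6 ≡ 318 (mod 349)
218^12 ≡ 263 (mod 349)
218^29 ≡ 213 (mod 349)
218^58 ≡ 348 (mod 349)
218^87 ≡ 136 (mod 349)
218^116 ≡ 1 (mod 349) ✓
The order of 218 is 116, so the subgroup it generates has 116 elements.
[(Z/349Z)^× : ⟨218⟩] = 348/116 = 3.

3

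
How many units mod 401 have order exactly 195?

0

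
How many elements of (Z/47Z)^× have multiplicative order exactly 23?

22

φ(47) = 47 − 1 = 46 = 2 · 23.
(Z/47Z)^× is cyclic (|G| = 46); a cyclic group of order m has exactly φ(d) elements of each order d | m, and none otherwise.
23 | 46, and φ(23) = 23 − 1 = 22.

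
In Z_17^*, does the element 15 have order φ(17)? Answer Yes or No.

φ(17) = 17 − 1 = 16 = 2^4.
Test 15^(16/q) mod 17 for each prime factor q of 16:
15^8 ≡ 1 (mod 17)  [q = 2: ≡ 1 ✗]
The check at q = 2 fails, so 15 generates a proper subgroup.

No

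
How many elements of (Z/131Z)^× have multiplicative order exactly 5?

4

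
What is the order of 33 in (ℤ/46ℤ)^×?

22

ord(33) | φ(46) = φ(2)·φ(23) = 1·22 = 22 = 2 · 11.
Divisors of 22: 1, 2, 11, 22.
Test each divisor d:
33^1 ≡ 33 (mod 46)
33^2 ≡ 31 (mod 46)
33^11 ≡ 45 (mod 46)
33^22 ≡ 1 (mod 46) ✓
So ord_46(33) = 22.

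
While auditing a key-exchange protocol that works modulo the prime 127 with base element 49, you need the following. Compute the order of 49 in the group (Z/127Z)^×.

63

Since 49 ∈ (Z/127Z)^×, its order divides φ(127) = 127 − 1 = 126 = 2 · 3^2 · 7.
Divisors of 126: 1, 2, 3, 6, 7, 9, 14, 18, 21, 42, 63, 126.
Evaluate successive powers at the divisors of 126:
49^1 ≡ 49 (mod 127)
49^2 ≡ 115 (mod 127)
49^3 ≡ 47 (mod 127)
49^6 ≡ 50 (mod 127)
49^7 ≡ 37 (mod 127)
49^9 ≡ 64 (mod 127)
49^14 ≡ 99 (mod 127)
49^18 ≡ 32 (mod 127)
49^21 ≡ 107 (mod 127)
49^42 ≡ 19 (mod 127)
49^63 ≡ 1 (mod 127) ✓
The smallest such exponent is 63, so the order of 49 is 63.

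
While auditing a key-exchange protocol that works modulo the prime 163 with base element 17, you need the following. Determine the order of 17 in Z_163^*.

The order of 17 must divide φ(163) = 163 − 1 = 162 = 2 · 3^4.
Divisors of 162: 1, 2, 3, 6, 9, 18, 27, 54, 81, 162.
Test each divisor d:
17^1 ≡ 17
17^2 ≡ 126
17^3 ≡ 23
17^6 ≡ 40
17^9 ≡ 105
17^18 ≡ 104
17^27 ≡ 162
17^54 ≡ 1
The smallest such exponent is 54, so the order of 17 is 54.

54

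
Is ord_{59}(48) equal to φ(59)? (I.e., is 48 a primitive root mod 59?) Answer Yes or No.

No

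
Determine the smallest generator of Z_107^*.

φ(107) = 107 − 1 = 106 = 2 · 53.
g is a primitive root iff g^(106/q) ≢ 1 (mod 107) for each prime q ∈ {2, 53}.
g = 2: 2^53 ≡ 106; 2^2 ≡ 4 — none is 1, so 2 is a primitive root.
Hence the least primitive root of 107 is 2.

2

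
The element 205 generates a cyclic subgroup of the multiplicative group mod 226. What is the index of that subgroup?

1

By Lagrange's theorem, ord_226(205) divides φ(226) = φ(2)·φ(113) = 1·112 = 112 = 2^4 · 7.
Divisors of 112: 1, 2, 4, 7, 8, 14, 16, 28, 56, 112.
Check 205^d mod 226 for each divisor in increasing order:
205^1 ≡ 205 (mod 226)
205^2 ≡ 215 (mod 226)
205^4 ≡ 121 (mod 226)
205^7 ≡ 153 (mod 226)
205^8 ≡ 177 (mod 226)
205^14 ≡ 131 (mod 226)
205^16 ≡ 141 (mod 226)
205^28 ≡ 211 (mod 226)
205^56 ≡ 225 (mod 226)
205^112 ≡ 1 (mod 226) ✓
The order of 205 is 112, so the subgroup it generates has 112 elements.
The index is φ(226) / ord(205) = 112 / 112 = 1.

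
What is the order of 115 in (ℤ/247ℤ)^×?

12

The order of 115 must divide φ(247) = φ(13·19) = (13−1)·(19−1) = 12·18 = 216 = 2^3 · 3^3.
Divisors of 216: 1, 2, 3, 4, 6, 8, 9, 12, 18, 24, 27, 36, 54, 72, 108, 216.
Compute 115^d (mod 247) for the divisors d until we hit 1:
115^1 ≡ 115 (mod 247)
115^2 ≡ 134 (mod 247)
115^3 ≡ 96 (mod 247)
115^4 ≡ 172 (mod 247)
115^6 ≡ 77 (mod 247)
115^8 ≡ 191 (mod 247)
115^9 ≡ 229 (mod 247)
115^12 ≡ 1 (mod 247) ✓
Therefore the multiplicative order of 115 modulo 247 is 12.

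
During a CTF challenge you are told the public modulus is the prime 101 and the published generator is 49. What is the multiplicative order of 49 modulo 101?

50

ord(49) | φ(101) = 101 − 1 = 100 = 2^2 · 5^2.
Divisors of 100: 1, 2, 4, 5, 10, 20, 25, 50, 100.
Compute 49^d (mod 101) for the divisors d until we hit 1:
49^1 ≡ 49 (mod 101)
49^2 ≡ 78 (mod 101)
49^4 ≡ 24 (mod 101)
49^5 ≡ 65 (mod 101)
49^10 ≡ 84 (mod 101)
49^20 ≡ 87 (mod 101)
49^25 ≡ 100 (mod 101)
49^50 ≡ 1 (mod 101) ✓
So ord_101(49) = 50.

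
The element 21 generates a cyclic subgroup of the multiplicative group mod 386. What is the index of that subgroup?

4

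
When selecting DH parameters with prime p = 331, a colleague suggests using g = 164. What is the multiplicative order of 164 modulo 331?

22

Since 164 ∈ (Z/331Z)^×, its order divides φ(331) = 331 − 1 = 330 = 2 · 3 · 5 · 11.
Divisors of 330: 1, 2, 3, 5, 6, 10, 11, 15, 22, 30, 33, 55, 66, 110, 165, 330.
Compute 164^d (mod 331) for the divisors d until we hit 1:
164^1 ≡ 164 (mod 331)
164^2 ≡ 85 (mod 331)
164^3 ≡ 38 (mod 331)
164^5 ≡ 251 (mod 331)
164^6 ≡ 120 (mod 331)
164^10 ≡ 111 (mod 331)
164^11 ≡ 330 (mod 331)
164^15 ≡ 57 (mod 331)
164^22 ≡ 1 (mod 331) ✓
Hence ord(164) = 22.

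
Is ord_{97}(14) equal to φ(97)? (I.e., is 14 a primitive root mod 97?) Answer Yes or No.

φ(97) = 97 − 1 = 96 = 2^5 · 3.
An element g generates (Z/97Z)^× iff g^(96/q) ≢ 1 (mod 97) for each prime q ∈ {2, 3}.
14^48 ≡ 96 (mod 97)  [q = 2: ≢ 1 ✓]
14^32 ≡ 61 (mod 97)  [q = 3: ≢ 1 ✓]
Every test exponent gives a nontrivial residue, hence 14 generates the full group.

Yes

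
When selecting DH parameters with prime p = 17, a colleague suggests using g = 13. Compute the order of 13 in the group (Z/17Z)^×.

ord(13) | φ(17) = 17 − 1 = 16 = 2^4.
Divisors of 16: 1, 2, 4, 8, 16.
Check 13^d mod 17 for each divisor in increasing order:
13^1 ≡ 13
13^2 ≡ 16
13^4 ≡ 1
So ord_17(13) = 4.

4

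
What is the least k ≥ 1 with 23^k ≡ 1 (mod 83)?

41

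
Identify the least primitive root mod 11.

φ(11) = 11 − 1 = 10 = 2 · 5.
Test candidates g = 2, 3, … against the prime factors q ∈ {2, 5} of φ(11): g is a generator iff g^(10/q) ≢ 1 for every such q.
g = 2: 2^5 ≡ 10; 2^2 ≡ 4 — none is 1, so 2 is a primitive root.
The smallest primitive root modulo 11 is 2.

2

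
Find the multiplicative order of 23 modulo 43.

21

By Lagrange's theorem, ord_43(23) divides φ(43) = 43 − 1 = 42 = 2 · 3 · 7.
Divisors of 42: 1, 2, 3, 6, 7, 14, 21, 42.
Evaluate successive powers at the divisors of 42:
23^1 ≡ 23 (mod 43)
23^2 ≡ 13 (mod 43)
23^3 ≡ 41 (mod 43)
23^6 ≡ 4 (mod 43)
23^7 ≡ 6 (mod 43)
23^14 ≡ 36 (mod 43)
23^21 ≡ 1 (mod 43) ✓
Therefore the multiplicative order of 23 modulo 43 is 21.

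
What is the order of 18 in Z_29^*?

Since 18 ∈ (Z/29Z)^×, its order divides φ(29) = 29 − 1 = 28 = 2^2 · 7.
Divisors of 28: 1, 2, 4, 7, 14, 28.
Evaluate successive powers at the divisors of 28:
18^1 ≡ 18 (mod 29)
18^2 ≡ 5 (mod 29)
18^4 ≡ 25 (mod 29)
18^7 ≡ 17 (mod 29)
18^14 ≡ 28 (mod 29)
18^28 ≡ 1 (mod 29) ✓
Hence ord(18) = 28.

28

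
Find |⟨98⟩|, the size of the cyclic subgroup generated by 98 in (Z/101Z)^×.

100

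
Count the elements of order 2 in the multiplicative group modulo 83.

φ(83) = 83 − 1 = 82 = 2 · 41.
(Z/83Z)^× is cyclic (|G| = 82); a cyclic group of order m has exactly φ(d) elements of each order d | m, and none otherwise.
2 | 82, and φ(2) = 2 − 1 = 1.

1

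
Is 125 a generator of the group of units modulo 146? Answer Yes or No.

No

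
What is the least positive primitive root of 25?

2

φ(25) = φ(5^2) = 5·(5−1) = 20 = 2^2 · 5.
Test candidates g = 2, 3, … against the prime factors q ∈ {2, 5} of φ(25): g is a generator iff g^(20/q) ≢ 1 for every such q.
g = 2: 2^10 ≡ 24; 2^4 ≡ 16 — none is 1, so 2 is a primitive root.
Hence the least primitive root of 25 is 2.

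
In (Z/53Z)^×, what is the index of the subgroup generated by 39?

By Lagrange's theorem, ord_53(39) divides φ(53) = 53 − 1 = 52 = 2^2 · 13.
Divisors of 52: 1, 2, 4, 13, 26, 52.
Check 39^d mod 53 for each divisor in increasing order:
39^1 ≡ 39
39^2 ≡ 37
39^4 ≡ 44
39^13 ≡ 30
39^26 ≡ 52
39^52 ≡ 1
Thus |⟨39⟩| = ord(39) = 52.
Index = |(Z/53Z)^×| / |⟨39⟩| = 52 / 52 = 1.

1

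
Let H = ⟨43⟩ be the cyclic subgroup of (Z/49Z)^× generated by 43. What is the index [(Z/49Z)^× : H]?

6

The order of 43 must divide φ(49) = φ(7^2) = 7·(7−1) = 42 = 2 · 3 · 7.
Divisors of 42: 1, 2, 3, 6, 7, 14, 21, 42.
Test each divisor d:
43^1 ≡ 43 (mod 49)
43^2 ≡ 36 (mod 49)
43^3 ≡ 29 (mod 49)
43^6 ≡ 8 (mod 49)
43^7 ≡ 1 (mod 49) ✓
The order of 43 is 7, so the subgroup it generates has 7 elements.
The index is φ(49) / ord(43) = 42 / 7 = 6.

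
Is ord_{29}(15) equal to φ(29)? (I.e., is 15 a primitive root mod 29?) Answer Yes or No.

Yes

φ(29) = 29 − 1 = 28 = 2^2 · 7.
15 is a primitive root mod 29 iff 15^(φ(29)/q) ≢ 1 for every prime q | φ(29), i.e. q ∈ {2, 7}.
15^14 ≡ 28 (mod 29)  [q = 2: ≢ 1 ✓]
15^4 ≡ 20 (mod 29)  [q = 7: ≢ 1 ✓]
None equal 1, so ord_29(15) = 28: 15 is a primitive root.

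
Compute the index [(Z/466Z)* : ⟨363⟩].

1

By Lagrange's theorem, ord_466(363) divides φ(466) = φ(2)·φ(233) = 1·232 = 232 = 2^3 · 29.
Divisors of 232: 1, 2, 4, 8, 29, 58, 116, 232.
Evaluate successive powers at the divisors of 232:
363^1 ≡ 363
363^2 ≡ 357
363^4 ≡ 231
363^8 ≡ 237
363^29 ≡ 369
363^58 ≡ 89
363^116 ≡ 465
363^232 ≡ 1
The order of 363 is 232, so the subgroup it generates has 232 elements.
The index is φ(466) / ord(363) = 232 / 232 = 1.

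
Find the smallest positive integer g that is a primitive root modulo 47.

φ(47) = 47 − 1 = 46 = 2 · 23.
Test candidates g = 2, 3, … against the prime factors q ∈ {2, 23} of φ(47): g is a generator iff g^(46/q) ≢ 1 for every such q.
g = 2: 2^23 ≡ 1 — hits 1, so not a primitive root.
g = 3: 3^23 ≡ 1 — hits 1, so not a primitive root.
g = 4: 4^23 ≡ 1 — hits 1, so not a primitive root.
g = 5: 5^23 ≡ 46; 5^2 ≡ 25 — none is 1, so 5 is a primitive root.
Hence the least primitive root of 47 is 5.

5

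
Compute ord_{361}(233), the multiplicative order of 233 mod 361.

171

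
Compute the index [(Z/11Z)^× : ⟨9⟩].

2

ord(9) | φ(11) = 11 − 1 = 10 = 2 · 5.
Divisors of 10: 1, 2, 5, 10.
Compute 9^d (mod 11) for the divisors d until we hit 1:
9^1 ≡ 9
9^2 ≡ 4
9^5 ≡ 1
So ord_11(9) = 5, hence |⟨9⟩| = 5.
The index is φ(11) / ord(9) = 10 / 5 = 2.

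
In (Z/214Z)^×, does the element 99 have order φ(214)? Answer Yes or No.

No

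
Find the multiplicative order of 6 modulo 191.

19

The order of 6 must divide φ(191) = 191 − 1 = 190 = 2 · 5 · 19.
Divisors of 190: 1, 2, 5, 10, 19, 38, 95, 190.
Check 6^d mod 191 for each divisor in increasing order:
6^1 ≡ 6
6^2 ≡ 36
6^5 ≡ 136
6^10 ≡ 160
6^19 ≡ 1
So ord_191(6) = 19.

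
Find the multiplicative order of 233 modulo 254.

Since 233 ∈ (Z/254Z)^×, its order divides φ(254) = φ(2)·φ(127) = 1·126 = 126 = 2 · 3^2 · 7.
Divisors of 126: 1, 2, 3, 6, 7, 9, 14, 18, 21, 42, 63, 126.
Check 233^d mod 254 for each divisor in increasing order:
233^1 ≡ 233 (mod 254)
233^2 ≡ 187 (mod 254)
233^3 ≡ 137 (mod 254)
233^6 ≡ 227 (mod 254)
233^7 ≡ 59 (mod 254)
233^9 ≡ 111 (mod 254)
233^14 ≡ 179 (mod 254)
233^18 ≡ 129 (mod 254)
233^21 ≡ 147 (mod 254)
233^42 ≡ 19 (mod 254)
233^63 ≡ 253 (mod 254)
233^126 ≡ 1 (mod 254) ✓
So ord_254(233) = 126.

126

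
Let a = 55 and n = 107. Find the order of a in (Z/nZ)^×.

106

The order of 55 must divide φ(107) = 107 − 1 = 106 = 2 · 53.
Divisors of 106: 1, 2, 53, 106.
Evaluate successive powers at the divisors of 106:
55^1 ≡ 55
55^2 ≡ 29
55^53 ≡ 106
55^106 ≡ 1
The smallest such exponent is 106, so the order of 55 is 106.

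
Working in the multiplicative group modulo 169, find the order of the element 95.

78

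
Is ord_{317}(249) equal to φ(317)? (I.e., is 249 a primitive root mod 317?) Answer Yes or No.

Yes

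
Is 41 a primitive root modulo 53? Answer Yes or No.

φ(53) = 53 − 1 = 52 = 2^2 · 13.
An element g generates (Z/53Z)^× iff g^(52/q) ≢ 1 (mod 53) for each prime q ∈ {2, 13}.
41^26 ≡ 52 (mod 53)  [q = 2: ≢ 1 ✓]
41^4 ≡ 13 (mod 53)  [q = 13: ≢ 1 ✓]
None equal 1, so ord_53(41) = 52: 41 is a primitive root.

Yes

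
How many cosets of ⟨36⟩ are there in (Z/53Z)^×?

By Lagrange's theorem, ord_53(36) divides φ(53) = 53 − 1 = 52 = 2^2 · 13.
Divisors of 52: 1, 2, 4, 13, 26, 52.
Check 36^d mod 53 for each divisor in increasing order:
36^1 ≡ 36 (mod 53)
36^2 ≡ 24 (mod 53)
36^4 ≡ 46 (mod 53)
36^13 ≡ 1 (mod 53) ✓
So ord_53(36) = 13, hence |⟨36⟩| = 13.
[(Z/53Z)^× : ⟨36⟩] = 52/13 = 4.

4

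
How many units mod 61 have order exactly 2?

1

φ(61) = 61 − 1 = 60 = 2^2 · 3 · 5.
Since (Z/61Z)^× is cyclic of order 60, the number of elements of order d is φ(d) when d | 60 and 0 otherwise.
2 | 60, and φ(2) = 2 − 1 = 1.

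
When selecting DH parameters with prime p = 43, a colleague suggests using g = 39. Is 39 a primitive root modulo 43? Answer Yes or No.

No

φ(43) = 43 − 1 = 42 = 2 · 3 · 7.
Test 39^(42/q) mod 43 for each prime factor q of 42:
39^21 ≡ 42 (mod 43)  [q = 2: ≢ 1 ✓]
39^14 ≡ 1 (mod 43)  [q = 3: ≡ 1 ✗]
39^6 ≡ 11 (mod 43)  [q = 7: ≢ 1 ✓]
Since 39^14 ≡ 1, the order of 39 divides 14 < 42, so 39 is not a primitive root.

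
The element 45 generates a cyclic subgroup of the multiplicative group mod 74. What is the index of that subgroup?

Since 45 ∈ (Z/74Z)^×, its order divides φ(74) = φ(2)·φ(37) = 1·36 = 36 = 2^2 · 3^2.
Divisors of 36: 1, 2, 3, 4, 6, 9, 12, 18, 36.
Compute 45^d (mod 74) for the divisors d until we hit 1:
45^1 ≡ 45 (mod 74)
45^2 ≡ 27 (mod 74)
45^3 ≡ 31 (mod 74)
45^4 ≡ 63 (mod 74)
45^6 ≡ 73 (mod 74)
45^9 ≡ 43 (mod 74)
45^12 ≡ 1 (mod 74) ✓
Thus |⟨45⟩| = ord(45) = 12.
[(Z/74Z)^× : ⟨45⟩] = 36/12 = 3.

3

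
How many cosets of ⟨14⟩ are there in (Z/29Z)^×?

By Lagrange's theorem, ord_29(14) divides φ(29) = 29 − 1 = 28 = 2^2 · 7.
Divisors of 28: 1, 2, 4, 7, 14, 28.
Evaluate successive powers at the divisors of 28:
14^1 ≡ 14
14^2 ≡ 22
14^4 ≡ 20
14^7 ≡ 12
14^14 ≡ 28
14^28 ≡ 1
Thus |⟨14⟩| = ord(14) = 28.
The index is φ(29) / ord(14) = 28 / 28 = 1.

1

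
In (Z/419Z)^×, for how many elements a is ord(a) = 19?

φ(419) = 419 − 1 = 418 = 2 · 11 · 19.
Since (Z/419Z)^× is cyclic of order 418, the number of elements of order d is φ(d) when d | 418 and 0 otherwise.
19 | 418, and φ(19) = 19 − 1 = 18.

18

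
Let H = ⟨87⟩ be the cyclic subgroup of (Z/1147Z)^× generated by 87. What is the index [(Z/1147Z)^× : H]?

30

By Lagrange's theorem, ord_1147(87) divides φ(1147) = φ(31·37) = (31−1)·(37−1) = 30·36 = 1080 = 2^3 · 3^3 · 5.
Divisors of 1080: 1, 2, 3, 4, 5, 6, 8, 9, 10, 12, 15, 18, 20, 24, 27, 30, 36, 40, 45, 54, 60, 72, 90, 108, 120, 135, 180, 216, 270, 360, 540, 1080.
Evaluate successive powers at the divisors of 1080:
87^1 ≡ 87
87^2 ≡ 687
87^3 ≡ 125
87^4 ≡ 552
87^5 ≡ 997
87^6 ≡ 714
87^8 ≡ 749
87^9 ≡ 931
87^10 ≡ 707
87^12 ≡ 528
87^15 ≡ 621
87^18 ≡ 776
87^20 ≡ 904
87^24 ≡ 63
87^27 ≡ 993
87^30 ≡ 249
87^36 ≡ 1
The order of 87 is 36, so the subgroup it generates has 36 elements.
[(Z/1147Z)^× : ⟨87⟩] = 1080/36 = 30.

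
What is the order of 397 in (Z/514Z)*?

By Lagrange's theorem, ord_514(397) divides φ(514) = φ(2)·φ(257) = 1·256 = 256 = 2^8.
Divisors of 256: 1, 2, 4, 8, 16, 32, 64, 128, 256.
Compute 397^d (mod 514) for the divisors d until we hit 1:
397^1 ≡ 397 (mod 514)
397^2 ≡ 325 (mod 514)
397^4 ≡ 255 (mod 514)
397^8 ≡ 261 (mod 514)
397^16 ≡ 273 (mod 514)
397^32 ≡ 513 (mod 514)
397^64 ≡ 1 (mod 514) ✓
Hence ord(397) = 64.

64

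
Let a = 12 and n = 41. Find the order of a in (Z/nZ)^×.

40

Since 12 ∈ (Z/41Z)^×, its order divides φ(41) = 41 − 1 = 40 = 2^3 · 5.
Divisors of 40: 1, 2, 4, 5, 8, 10, 20, 40.
Check 12^d mod 41 for each divisor in increasing order:
12^1 ≡ 12
12^2 ≡ 21
12^4 ≡ 31
12^5 ≡ 3
12^8 ≡ 18
12^10 ≡ 9
12^20 ≡ 40
12^40 ≡ 1
Therefore the multiplicative order of 12 modulo 41 is 40.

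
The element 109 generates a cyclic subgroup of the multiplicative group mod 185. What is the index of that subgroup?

The order of 109 must divide φ(185) = φ(5·37) = (5−1)·(37−1) = 4·36 = 144 = 2^4 · 3^2.
Divisors of 144: 1, 2, 3, 4, 6, 8, 9, 12, 16, 18, 24, 36, 48, 72, 144.
Check 109^d mod 185 for each divisor in increasing order:
109^1 ≡ 109 (mod 185)
109^2 ≡ 41 (mod 185)
109^3 ≡ 29 (mod 185)
109^4 ≡ 16 (mod 185)
109^6 ≡ 101 (mod 185)
109^8 ≡ 71 (mod 185)
109^9 ≡ 154 (mod 185)
109^12 ≡ 26 (mod 185)
109^16 ≡ 46 (mod 185)
109^18 ≡ 36 (mod 185)
109^24 ≡ 121 (mod 185)
109^36 ≡ 1 (mod 185) ✓
Thus |⟨109⟩| = ord(109) = 36.
The index is φ(185) / ord(109) = 144 / 36 = 4.

4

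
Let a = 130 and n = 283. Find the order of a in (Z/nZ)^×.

141

By Lagrange's theorem, ord_283(130) divides φ(283) = 283 − 1 = 282 = 2 · 3 · 47.
Divisors of 282: 1, 2, 3, 6, 47, 94, 141, 282.
Check 130^d mod 283 for each divisor in increasing order:
130^1 ≡ 130 (mod 283)
130^2 ≡ 203 (mod 283)
130^3 ≡ 71 (mod 283)
130^6 ≡ 230 (mod 283)
130^47 ≡ 44 (mod 283)
130^94 ≡ 238 (mod 283)
130^141 ≡ 1 (mod 283) ✓
So ord_283(130) = 141.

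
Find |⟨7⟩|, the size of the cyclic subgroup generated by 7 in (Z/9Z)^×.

3

ord(7) | φ(9) = φ(3^2) = 3·(3−1) = 6 = 2 · 3.
Divisors of 6: 1, 2, 3, 6.
Check 7^d mod 9 for each divisor in increasing order:
7^1 ≡ 7
7^2 ≡ 4
7^3 ≡ 1
Hence ord(7) = 3.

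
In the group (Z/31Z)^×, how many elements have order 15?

φ(31) = 31 − 1 = 30 = 2 · 3 · 5.
In a cyclic group of order 30, there are φ(d) elements of order d for each divisor d of 30, and zero for non-divisors.
15 = 3 · 5 divides 30, and φ(15) = 8.

8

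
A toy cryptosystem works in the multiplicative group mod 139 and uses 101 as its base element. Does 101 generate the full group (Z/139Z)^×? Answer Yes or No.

φ(139) = 139 − 1 = 138 = 2 · 3 · 23.
An element g generates (Z/139Z)^× iff g^(138/q) ≢ 1 (mod 139) for each prime q ∈ {2, 3, 23}.
101^69 ≡ 138 (mod 139)  [q = 2: ≢ 1 ✓]
101^46 ≡ 42 (mod 139)  [q = 3: ≢ 1 ✓]
101^6 ≡ 116 (mod 139)  [q = 23: ≢ 1 ✓]
All checks pass, so 101 has order 138 and is a primitive root modulo 139.

Yes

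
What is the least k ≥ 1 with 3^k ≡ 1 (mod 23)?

11

ord(3) | φ(23) = 23 − 1 = 22 = 2 · 11.
Divisors of 22: 1, 2, 11, 22.
Evaluate successive powers at the divisors of 22:
3^1 ≡ 3 (mod 23)
3^2 ≡ 9 (mod 23)
3^11 ≡ 1 (mod 23) ✓
Therefore the multiplicative order of 3 modulo 23 is 11.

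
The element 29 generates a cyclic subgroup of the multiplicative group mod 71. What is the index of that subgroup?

2

The order of 29 must divide φ(71) = 71 − 1 = 70 = 2 · 5 · 7.
Divisors of 70: 1, 2, 5, 7, 10, 14, 35, 70.
Compute 29^d (mod 71) for the divisors d until we hit 1:
29^1 ≡ 29 (mod 71)
29^2 ≡ 60 (mod 71)
29^5 ≡ 30 (mod 71)
29^7 ≡ 25 (mod 71)
29^10 ≡ 48 (mod 71)
29^14 ≡ 57 (mod 71)
29^35 ≡ 1 (mod 71) ✓
Thus |⟨29⟩| = ord(29) = 35.
[(Z/71Z)^× : ⟨29⟩] = 70/35 = 2.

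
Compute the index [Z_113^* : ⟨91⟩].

Since 91 ∈ (Z/113Z)^×, its order divides φ(113) = 113 − 1 = 112 = 2^4 · 7.
Divisors of 112: 1, 2, 4, 7, 8, 14, 16, 28, 56, 112.
Compute 91^d (mod 113) for the divisors d until we hit 1:
91^1 ≡ 91 (mod 113)
91^2 ≡ 32 (mod 113)
91^4 ≡ 7 (mod 113)
91^7 ≡ 44 (mod 113)
91^8 ≡ 49 (mod 113)
91^14 ≡ 15 (mod 113)
91^16 ≡ 28 (mod 113)
91^28 ≡ 112 (mod 113)
91^56 ≡ 1 (mod 113) ✓
Thus |⟨91⟩| = ord(91) = 56.
Index = |(Z/113Z)^×| / |⟨91⟩| = 112 / 56 = 2.

2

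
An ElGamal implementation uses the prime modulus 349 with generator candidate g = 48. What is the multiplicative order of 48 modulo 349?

Since 48 ∈ (Z/349Z)^×, its order divides φ(349) = 349 − 1 = 348 = 2^2 · 3 · 29.
Divisors of 348: 1, 2, 3, 4, 6, 12, 29, 58, 87, 116, 174, 348.
Check 48^d mod 349 for each divisor in increasing order:
48^1 ≡ 48
48^2 ≡ 210
48^3 ≡ 308
48^4 ≡ 126
48^6 ≡ 285
48^12 ≡ 257
48^29 ≡ 348
48^58 ≡ 1
Therefore the multiplicative order of 48 modulo 349 is 58.

58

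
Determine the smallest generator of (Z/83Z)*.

φ(83) = 83 − 1 = 82 = 2 · 41.
g is a primitive root iff g^(82/q) ≢ 1 (mod 83) for each prime q ∈ {2, 41}.
g = 2: 2^41 ≡ 82; 2^2 ≡ 4 — none is 1, so 2 is a primitive root.
The smallest primitive root modulo 83 is 2.

2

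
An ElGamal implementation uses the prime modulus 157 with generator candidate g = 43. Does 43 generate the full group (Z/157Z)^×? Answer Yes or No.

Yes

φ(157) = 157 − 1 = 156 = 2^2 · 3 · 13.
Test 43^(156/q) mod 157 for each prime factor q of 156:
43^78 ≡ 156 (mod 157)  [q = 2: ≢ 1 ✓]
43^52 ≡ 144 (mod 157)  [q = 3: ≢ 1 ✓]
43^12 ≡ 39 (mod 157)  [q = 13: ≢ 1 ✓]
Every test exponent gives a nontrivial residue, hence 43 generates the full group.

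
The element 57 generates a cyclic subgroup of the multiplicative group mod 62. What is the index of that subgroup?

5

ord(57) | φ(62) = φ(2)·φ(31) = 1·30 = 30 = 2 · 3 · 5.
Divisors of 30: 1, 2, 3, 5, 6, 10, 15, 30.
Evaluate successive powers at the divisors of 30:
57^1 ≡ 57
57^2 ≡ 25
57^3 ≡ 61
57^5 ≡ 37
57^6 ≡ 1
The order of 57 is 6, so the subgroup it generates has 6 elements.
The index is φ(62) / ord(57) = 30 / 6 = 5.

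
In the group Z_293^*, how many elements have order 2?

φ(293) = 293 − 1 = 292 = 2^2 · 73.
In a cyclic group of order 292, there are φ(d) elements of order d for each divisor d of 292, and zero for non-divisors.
2 | 292, and φ(2) = 2 − 1 = 1.

1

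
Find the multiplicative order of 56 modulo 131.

130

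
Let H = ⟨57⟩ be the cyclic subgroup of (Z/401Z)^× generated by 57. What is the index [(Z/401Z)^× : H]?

ord(57) | φ(401) = 401 − 1 = 400 = 2^4 · 5^2.
Divisors of 400: 1, 2, 4, 5, 8, 10, 16, 20, 25, 40, 50, 80, 100, 200, 400.
Evaluate successive powers at the divisors of 400:
57^1 ≡ 57 (mod 401)
57^2 ≡ 41 (mod 401)
57^4 ≡ 77 (mod 401)
57^5 ≡ 379 (mod 401)
57^8 ≡ 315 (mod 401)
57^10 ≡ 83 (mod 401)
57^16 ≡ 178 (mod 401)
57^20 ≡ 72 (mod 401)
57^25 ≡ 20 (mod 401)
57^40 ≡ 372 (mod 401)
57^50 ≡ 400 (mod 401)
57^80 ≡ 39 (mod 401)
57^100 ≡ 1 (mod 401) ✓
The order of 57 is 100, so the subgroup it generates has 100 elements.
Index = |(Z/401Z)^×| / |⟨57⟩| = 400 / 100 = 4.

4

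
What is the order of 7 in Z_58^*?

By Lagrange's theorem, ord_58(7) divides φ(58) = φ(2)·φ(29) = 1·28 = 28 = 2^2 · 7.
Divisors of 28: 1, 2, 4, 7, 14, 28.
Compute 7^d (mod 58) for the divisors d until we hit 1:
7^1 ≡ 7
7^2 ≡ 49
7^4 ≡ 23
7^7 ≡ 1
Hence ord(7) = 7.

7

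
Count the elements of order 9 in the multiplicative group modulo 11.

φ(11) = 11 − 1 = 10 = 2 · 5.
(Z/11Z)^× is cyclic (|G| = 10); a cyclic group of order m has exactly φ(d) elements of each order d | m, and none otherwise.
Here 10 is not a multiple of 9, so there are no elements of order 9.

0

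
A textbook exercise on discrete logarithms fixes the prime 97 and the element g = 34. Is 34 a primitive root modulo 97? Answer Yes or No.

No

φ(97) = 97 − 1 = 96 = 2^5 · 3.
An element g generates (Z/97Z)^× iff g^(96/q) ≢ 1 (mod 97) for each prime q ∈ {2, 3}.
34^48 ≡ 96 (mod 97)  [q = 2: ≢ 1 ✓]
34^32 ≡ 1 (mod 97)  [q = 3: ≡ 1 ✗]
Since 34^32 ≡ 1, the order of 34 divides 32 < 96, so 34 is not a primitive root.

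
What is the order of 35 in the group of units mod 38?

Since 35 ∈ (Z/38Z)^×, its order divides φ(38) = φ(2)·φ(19) = 1·18 = 18 = 2 · 3^2.
Divisors of 18: 1, 2, 3, 6, 9, 18.
Check 35^d mod 38 for each divisor in increasing order:
35^1 ≡ 35
35^2 ≡ 9
35^3 ≡ 11
35^6 ≡ 7
35^9 ≡ 1
The smallest such exponent is 9, so the order of 35 is 9.

9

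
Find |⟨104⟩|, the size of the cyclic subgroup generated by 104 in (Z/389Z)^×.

388

Since 104 ∈ (Z/389Z)^×, its order divides φ(389) = 389 − 1 = 388 = 2^2 · 97.
Divisors of 388: 1, 2, 4, 97, 194, 388.
Test each divisor d:
104^1 ≡ 104 (mod 389)
104^2 ≡ 313 (mod 389)
104^4 ≡ 330 (mod 389)
104^97 ≡ 274 (mod 389)
104^194 ≡ 388 (mod 389)
104^388 ≡ 1 (mod 389) ✓
Hence ord(104) = 388.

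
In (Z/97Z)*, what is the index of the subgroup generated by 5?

1

Since 5 ∈ (Z/97Z)^×, its order divides φ(97) = 97 − 1 = 96 = 2^5 · 3.
Divisors of 96: 1, 2, 3, 4, 6, 8, 12, 16, 24, 32, 48, 96.
Test each divisor d:
5^1 ≡ 5
5^2 ≡ 25
5^3 ≡ 28
5^4 ≡ 43
5^6 ≡ 8
5^8 ≡ 6
5^12 ≡ 64
5^16 ≡ 36
5^24 ≡ 22
5^32 ≡ 35
5^48 ≡ 96
5^96 ≡ 1
The order of 5 is 96, so the subgroup it generates has 96 elements.
Index = |(Z/97Z)^×| / |⟨5⟩| = 96 / 96 = 1.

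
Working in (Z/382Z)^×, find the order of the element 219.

190

Since 219 ∈ (Z/382Z)^×, its order divides φ(382) = φ(2)·φ(191) = 1·190 = 190 = 2 · 5 · 19.
Divisors of 190: 1, 2, 5, 10, 19, 38, 95, 190.
Compute 219^d (mod 382) for the divisors d until we hit 1:
219^1 ≡ 219
219^2 ≡ 211
219^5 ≡ 313
219^10 ≡ 177
219^19 ≡ 7
219^38 ≡ 49
219^95 ≡ 381
219^190 ≡ 1
The smallest such exponent is 190, so the order of 219 is 190.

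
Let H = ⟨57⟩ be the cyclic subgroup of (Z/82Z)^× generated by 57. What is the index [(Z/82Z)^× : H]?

Since 57 ∈ (Z/82Z)^×, its order divides φ(82) = φ(2)·φ(41) = 1·40 = 40 = 2^3 · 5.
Divisors of 40: 1, 2, 4, 5, 8, 10, 20, 40.
Evaluate successive powers at the divisors of 40:
57^1 ≡ 57 (mod 82)
57^2 ≡ 51 (mod 82)
57^4 ≡ 59 (mod 82)
57^5 ≡ 1 (mod 82) ✓
The order of 57 is 5, so the subgroup it generates has 5 elements.
[(Z/82Z)^× : ⟨57⟩] = 40/5 = 8.

8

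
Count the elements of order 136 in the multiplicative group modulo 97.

φ(97) = 97 − 1 = 96 = 2^5 · 3.
Since (Z/97Z)^× is cyclic of order 96, the number of elements of order d is φ(d) when d | 96 and 0 otherwise.
Here 96 is not a multiple of 136, so there are no elements of order 136.

0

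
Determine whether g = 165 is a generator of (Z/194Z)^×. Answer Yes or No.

Yes

φ(194) = φ(2)·φ(97) = 1·96 = 96 = 2^5 · 3.
An element g generates (Z/194Z)^× iff g^(96/q) ≢ 1 (mod 194) for each prime q ∈ {2, 3}.
165^48 ≡ 193 (mod 194)  [q = 2: ≢ 1 ✓]
165^32 ≡ 35 (mod 194)  [q = 3: ≢ 1 ✓]
All checks pass, so 165 has order 96 and is a primitive root modulo 194.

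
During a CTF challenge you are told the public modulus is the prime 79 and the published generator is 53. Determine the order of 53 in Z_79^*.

Since 53 ∈ (Z/79Z)^×, its order divides φ(79) = 79 − 1 = 78 = 2 · 3 · 13.
Divisors of 78: 1, 2, 3, 6, 13, 26, 39, 78.
Test each divisor d:
53^1 ≡ 53 (mod 79)
53^2 ≡ 44 (mod 79)
53^3 ≡ 41 (mod 79)
53^6 ≡ 22 (mod 79)
53^13 ≡ 56 (mod 79)
53^26 ≡ 55 (mod 79)
53^39 ≡ 78 (mod 79)
53^78 ≡ 1 (mod 79) ✓
Therefore the multiplicative order of 53 modulo 79 is 78.

78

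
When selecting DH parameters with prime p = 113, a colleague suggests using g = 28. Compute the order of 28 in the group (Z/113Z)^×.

The order of 28 must divide φ(113) = 113 − 1 = 112 = 2^4 · 7.
Divisors of 112: 1, 2, 4, 7, 8, 14, 16, 28, 56, 112.
Compute 28^d (mod 113) for the divisors d until we hit 1:
28^1 ≡ 28
28^2 ≡ 106
28^4 ≡ 49
28^7 ≡ 1
Hence ord(28) = 7.

7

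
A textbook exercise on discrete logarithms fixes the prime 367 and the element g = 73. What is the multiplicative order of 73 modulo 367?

183

Since 73 ∈ (Z/367Z)^×, its order divides φ(367) = 367 − 1 = 366 = 2 · 3 · 61.
Divisors of 366: 1, 2, 3, 6, 61, 122, 183, 366.
Test each divisor d:
73^1 ≡ 73 (mod 367)
73^2 ≡ 191 (mod 367)
73^3 ≡ 364 (mod 367)
73^6 ≡ 9 (mod 367)
73^61 ≡ 83 (mod 367)
73^122 ≡ 283 (mod 367)
73^183 ≡ 1 (mod 367) ✓
The smallest such exponent is 183, so the order of 73 is 183.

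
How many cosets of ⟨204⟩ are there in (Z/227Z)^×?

The order of 204 must divide φ(227) = 227 − 1 = 226 = 2 · 113.
Divisors of 226: 1, 2, 113, 226.
Evaluate successive powers at the divisors of 226:
204^1 ≡ 204
204^2 ≡ 75
204^113 ≡ 226
204^226 ≡ 1
The order of 204 is 226, so the subgroup it generates has 226 elements.
[(Z/227Z)^× : ⟨204⟩] = 226/226 = 1.

1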